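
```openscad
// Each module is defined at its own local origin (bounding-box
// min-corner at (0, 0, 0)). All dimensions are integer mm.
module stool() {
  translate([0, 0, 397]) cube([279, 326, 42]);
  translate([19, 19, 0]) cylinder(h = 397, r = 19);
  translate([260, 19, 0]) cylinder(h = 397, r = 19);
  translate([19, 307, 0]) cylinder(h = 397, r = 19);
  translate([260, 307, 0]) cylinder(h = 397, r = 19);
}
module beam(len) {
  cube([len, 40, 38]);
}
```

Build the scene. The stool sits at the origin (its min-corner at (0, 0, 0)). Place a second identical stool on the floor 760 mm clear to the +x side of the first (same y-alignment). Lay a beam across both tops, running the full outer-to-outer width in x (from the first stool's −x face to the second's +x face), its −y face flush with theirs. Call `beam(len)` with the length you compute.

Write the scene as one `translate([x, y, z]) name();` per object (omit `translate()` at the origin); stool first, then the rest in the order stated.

stool();
translate([1039, 0, 0]) stool();
translate([0, 0, 439]) beam(1318);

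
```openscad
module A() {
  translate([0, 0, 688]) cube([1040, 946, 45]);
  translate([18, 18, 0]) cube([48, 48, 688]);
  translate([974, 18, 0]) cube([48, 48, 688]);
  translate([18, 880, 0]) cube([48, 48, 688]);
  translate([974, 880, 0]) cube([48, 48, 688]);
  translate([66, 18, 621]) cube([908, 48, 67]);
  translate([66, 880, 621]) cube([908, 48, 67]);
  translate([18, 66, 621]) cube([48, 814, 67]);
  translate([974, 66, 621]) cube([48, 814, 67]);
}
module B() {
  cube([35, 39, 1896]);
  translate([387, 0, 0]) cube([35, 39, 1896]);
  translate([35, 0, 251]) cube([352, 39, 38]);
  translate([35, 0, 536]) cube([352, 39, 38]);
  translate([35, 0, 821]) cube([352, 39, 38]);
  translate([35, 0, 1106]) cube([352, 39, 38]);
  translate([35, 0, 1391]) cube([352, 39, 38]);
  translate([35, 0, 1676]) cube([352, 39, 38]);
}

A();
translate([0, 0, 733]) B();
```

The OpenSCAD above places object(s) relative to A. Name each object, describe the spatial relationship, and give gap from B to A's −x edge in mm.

A is a table. B is a ladder. The ladder is on top of the table. The gap from the ladder to the table's −x edge is 0 mm.

The ladder's min-x is at 0; the table's min-x is 0; gap = 0 mm.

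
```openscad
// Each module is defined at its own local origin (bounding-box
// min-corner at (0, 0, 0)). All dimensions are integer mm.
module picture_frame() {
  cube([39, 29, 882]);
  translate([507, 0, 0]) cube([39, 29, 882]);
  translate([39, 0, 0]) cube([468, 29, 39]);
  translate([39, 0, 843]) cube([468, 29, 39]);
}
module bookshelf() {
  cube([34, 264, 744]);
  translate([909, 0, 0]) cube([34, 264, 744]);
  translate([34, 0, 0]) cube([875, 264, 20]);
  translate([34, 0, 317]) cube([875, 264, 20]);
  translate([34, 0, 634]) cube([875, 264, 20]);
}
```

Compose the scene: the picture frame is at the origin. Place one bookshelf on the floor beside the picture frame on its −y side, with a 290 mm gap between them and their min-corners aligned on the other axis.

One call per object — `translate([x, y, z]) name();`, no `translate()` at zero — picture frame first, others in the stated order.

picture_frame();
translate([0, -554, 0]) bookshelf();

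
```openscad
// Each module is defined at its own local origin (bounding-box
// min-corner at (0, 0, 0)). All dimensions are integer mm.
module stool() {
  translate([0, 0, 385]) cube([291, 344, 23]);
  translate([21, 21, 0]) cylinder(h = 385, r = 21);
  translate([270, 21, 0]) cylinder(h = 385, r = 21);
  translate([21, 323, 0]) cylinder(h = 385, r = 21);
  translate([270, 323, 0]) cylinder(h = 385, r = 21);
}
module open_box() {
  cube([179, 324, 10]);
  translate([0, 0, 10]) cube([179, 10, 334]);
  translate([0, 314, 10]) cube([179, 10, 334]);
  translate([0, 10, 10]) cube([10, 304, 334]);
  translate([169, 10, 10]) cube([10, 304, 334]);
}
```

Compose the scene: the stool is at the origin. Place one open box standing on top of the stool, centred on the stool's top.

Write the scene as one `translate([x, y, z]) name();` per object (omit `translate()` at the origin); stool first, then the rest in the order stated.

stool();
translate([56, 10, 408]) open_box();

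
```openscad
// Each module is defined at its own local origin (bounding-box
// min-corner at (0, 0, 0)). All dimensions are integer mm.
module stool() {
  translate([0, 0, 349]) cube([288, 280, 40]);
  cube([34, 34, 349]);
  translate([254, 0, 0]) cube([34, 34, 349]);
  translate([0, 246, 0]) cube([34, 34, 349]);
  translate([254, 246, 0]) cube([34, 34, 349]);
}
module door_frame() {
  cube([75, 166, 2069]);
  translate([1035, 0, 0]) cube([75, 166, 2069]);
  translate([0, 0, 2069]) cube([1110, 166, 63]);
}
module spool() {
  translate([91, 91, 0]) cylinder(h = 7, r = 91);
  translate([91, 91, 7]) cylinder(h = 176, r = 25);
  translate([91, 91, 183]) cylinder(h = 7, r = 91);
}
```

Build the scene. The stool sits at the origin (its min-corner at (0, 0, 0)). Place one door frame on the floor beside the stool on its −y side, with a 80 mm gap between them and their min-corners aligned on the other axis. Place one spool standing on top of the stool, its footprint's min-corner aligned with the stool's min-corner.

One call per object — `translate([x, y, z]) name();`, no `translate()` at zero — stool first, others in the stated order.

stool();
translate([0, -246, 0]) door_frame();
translate([0, 0, 389]) spool();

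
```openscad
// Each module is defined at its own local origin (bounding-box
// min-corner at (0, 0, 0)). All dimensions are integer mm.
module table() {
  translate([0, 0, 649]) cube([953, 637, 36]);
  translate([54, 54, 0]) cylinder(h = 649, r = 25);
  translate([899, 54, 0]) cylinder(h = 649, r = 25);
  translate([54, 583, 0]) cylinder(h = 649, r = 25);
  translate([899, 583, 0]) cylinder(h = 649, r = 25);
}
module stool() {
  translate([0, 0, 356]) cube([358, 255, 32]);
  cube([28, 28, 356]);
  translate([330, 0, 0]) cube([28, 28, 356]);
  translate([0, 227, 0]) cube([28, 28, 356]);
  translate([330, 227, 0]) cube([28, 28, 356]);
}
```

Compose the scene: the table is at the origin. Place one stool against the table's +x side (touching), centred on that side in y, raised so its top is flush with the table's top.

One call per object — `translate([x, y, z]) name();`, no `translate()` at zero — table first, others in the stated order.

table();
translate([953, 191, 297]) stool();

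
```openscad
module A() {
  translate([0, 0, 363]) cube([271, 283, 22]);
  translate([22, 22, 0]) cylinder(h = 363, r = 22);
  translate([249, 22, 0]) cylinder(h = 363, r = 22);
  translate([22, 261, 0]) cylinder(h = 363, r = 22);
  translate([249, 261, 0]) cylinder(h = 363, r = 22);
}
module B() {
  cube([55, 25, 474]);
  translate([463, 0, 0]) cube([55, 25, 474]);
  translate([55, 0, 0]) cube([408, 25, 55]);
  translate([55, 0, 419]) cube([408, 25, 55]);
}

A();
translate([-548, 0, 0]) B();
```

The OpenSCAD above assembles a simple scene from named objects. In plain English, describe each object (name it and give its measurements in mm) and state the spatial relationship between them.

A is a simple wooden stool: a rectangular seat 271 mm (x) by 283 mm (y), 22 mm thick, top face at z = 385 mm, on four round legs, each 44 mm in diameter. The legs rest on z = 0, each leg's axis is inset half a diameter from the nearest pair of seat edges (so the leg's bounding box is flush with the corner).

B is a picture frame with a 408×364 mm rectangular opening (x by z) and a uniform 55 mm border on every side. Frame depth is 25 mm along y. It is built from two vertical stiles running the full outside height and two horizontal rails spanning the gap between the stiles.

The picture frame is on the floor beside the stool on its −x side.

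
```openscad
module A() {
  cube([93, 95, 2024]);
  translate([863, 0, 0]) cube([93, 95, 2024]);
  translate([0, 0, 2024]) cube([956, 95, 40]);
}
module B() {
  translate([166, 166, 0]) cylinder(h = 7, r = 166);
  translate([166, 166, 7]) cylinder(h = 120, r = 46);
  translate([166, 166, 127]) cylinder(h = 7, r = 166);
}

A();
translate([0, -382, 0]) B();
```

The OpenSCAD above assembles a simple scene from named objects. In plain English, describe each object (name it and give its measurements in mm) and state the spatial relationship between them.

A is a door frame. The clear opening is 770 mm wide and 2024 mm high. Two 93 mm wide jambs, 95 mm deep, stand either side of the opening from the floor to the top of the opening. A 40 mm thick head sits across the top of both jambs, spanning the full outside width of the frame.

B is a spool: two coaxial disc flanges of radius 166 mm and thickness 7 mm, joined by a core cylinder of radius 46 mm and height 120 mm. The lower flange rests on z = 0 and the three cylinders share a vertical axis.

The spool is on the floor beside the door frame on its −y side.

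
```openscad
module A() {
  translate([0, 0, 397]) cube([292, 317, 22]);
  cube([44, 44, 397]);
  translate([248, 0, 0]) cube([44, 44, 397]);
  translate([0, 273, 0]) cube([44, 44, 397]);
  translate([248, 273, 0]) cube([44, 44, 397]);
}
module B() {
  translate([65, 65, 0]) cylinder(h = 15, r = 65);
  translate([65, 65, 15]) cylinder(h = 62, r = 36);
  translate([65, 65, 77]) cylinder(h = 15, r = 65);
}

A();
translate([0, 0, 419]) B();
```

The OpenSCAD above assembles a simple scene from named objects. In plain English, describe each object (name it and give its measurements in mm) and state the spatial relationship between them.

A is a four-legged stool. The seat is a 292×317×22 mm slab whose top surface is at z = 419 mm; four square legs, each 44×44 mm in cross-section, run from the floor (z = 0) to the underside of the seat, each flush with a corner of the seat.

B is a spool: two coaxial disc flanges of radius 65 mm and thickness 15 mm, joined by a core cylinder of radius 36 mm and height 62 mm. The lower flange rests on z = 0 and the three cylinders share a vertical axis.

The spool is on top of the stool.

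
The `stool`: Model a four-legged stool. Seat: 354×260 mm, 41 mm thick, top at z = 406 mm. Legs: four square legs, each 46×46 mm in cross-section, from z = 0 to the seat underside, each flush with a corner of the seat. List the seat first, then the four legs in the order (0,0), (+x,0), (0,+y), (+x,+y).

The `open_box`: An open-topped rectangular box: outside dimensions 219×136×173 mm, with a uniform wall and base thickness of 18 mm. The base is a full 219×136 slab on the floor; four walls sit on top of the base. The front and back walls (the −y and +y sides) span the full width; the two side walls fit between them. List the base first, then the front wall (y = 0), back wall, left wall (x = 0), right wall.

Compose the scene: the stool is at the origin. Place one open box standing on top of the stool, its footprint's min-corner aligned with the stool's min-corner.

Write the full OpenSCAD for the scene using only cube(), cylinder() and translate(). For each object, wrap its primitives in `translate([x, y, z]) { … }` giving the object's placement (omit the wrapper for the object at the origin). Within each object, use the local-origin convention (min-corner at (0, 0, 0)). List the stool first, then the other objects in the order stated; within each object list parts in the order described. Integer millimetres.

translate([0, 0, 365]) cube([354, 260, 41]);
cube([46, 46, 365]);
translate([308, 0, 0]) cube([46, 46, 365]);
translate([0, 214, 0]) cube([46, 46, 365]);
translate([308, 214, 0]) cube([46, 46, 365]);
translate([0, 0, 406]) {
  cube([219, 136, 18]);
  translate([0, 0, 18]) cube([219, 18, 155]);
  translate([0, 118, 18]) cube([219, 18, 155]);
  translate([0, 18, 18]) cube([18, 100, 155]);
  translate([201, 18, 18]) cube([18, 100, 155]);
}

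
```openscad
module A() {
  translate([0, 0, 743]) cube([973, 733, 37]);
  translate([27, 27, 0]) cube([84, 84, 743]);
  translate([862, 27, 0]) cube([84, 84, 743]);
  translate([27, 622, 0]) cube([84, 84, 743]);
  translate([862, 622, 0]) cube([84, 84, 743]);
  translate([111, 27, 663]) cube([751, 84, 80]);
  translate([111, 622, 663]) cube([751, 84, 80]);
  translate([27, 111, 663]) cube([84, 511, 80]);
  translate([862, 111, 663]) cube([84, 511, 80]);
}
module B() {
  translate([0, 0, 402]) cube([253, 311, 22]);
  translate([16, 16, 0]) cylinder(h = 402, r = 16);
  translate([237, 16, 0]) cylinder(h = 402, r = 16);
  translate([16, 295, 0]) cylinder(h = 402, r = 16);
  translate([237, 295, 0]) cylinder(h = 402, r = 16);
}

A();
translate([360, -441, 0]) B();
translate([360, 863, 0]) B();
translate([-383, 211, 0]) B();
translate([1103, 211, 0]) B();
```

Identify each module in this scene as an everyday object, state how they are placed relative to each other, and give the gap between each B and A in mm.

Each stool's nearest face is 130 mm from the table's bounding box.

A is a table. B is a stool. Four stools sit around the table at the −y, +y, −x, +x sides. The gap between each stool and the table is 130 mm.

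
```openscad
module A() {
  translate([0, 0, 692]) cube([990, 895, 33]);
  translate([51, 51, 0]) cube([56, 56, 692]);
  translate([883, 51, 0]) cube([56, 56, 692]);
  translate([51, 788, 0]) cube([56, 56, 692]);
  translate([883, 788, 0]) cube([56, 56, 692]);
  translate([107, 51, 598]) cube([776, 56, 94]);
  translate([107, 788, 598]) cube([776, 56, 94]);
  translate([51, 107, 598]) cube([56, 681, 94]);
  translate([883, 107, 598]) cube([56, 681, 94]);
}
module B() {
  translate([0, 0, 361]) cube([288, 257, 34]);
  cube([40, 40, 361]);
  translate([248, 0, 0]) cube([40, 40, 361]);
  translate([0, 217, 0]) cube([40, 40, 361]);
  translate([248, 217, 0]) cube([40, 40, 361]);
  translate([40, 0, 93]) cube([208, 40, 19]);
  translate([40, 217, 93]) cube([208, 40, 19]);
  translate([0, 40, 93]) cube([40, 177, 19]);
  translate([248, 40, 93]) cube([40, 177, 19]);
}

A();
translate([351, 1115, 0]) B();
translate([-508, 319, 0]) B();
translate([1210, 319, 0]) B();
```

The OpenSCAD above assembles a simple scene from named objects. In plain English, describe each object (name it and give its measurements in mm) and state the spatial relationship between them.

A is a table with a 990×895 mm rectangular top, 33 mm thick, top surface at z = 725 mm, supported by four 56×56 mm square legs, each inset 51 mm from the nearest pair of top edges, running from the floor. Four apron rails, 56 mm thick and 94 mm tall, run between adjacent legs with their top edges flush with the underside of the top and their outer faces flush with the legs' outer faces.

B is a four-legged stool. The seat is a 288×257×34 mm slab whose top surface is at z = 395 mm; four square legs, each 40×40 mm in cross-section, run from the floor (z = 0) to the underside of the seat, each flush with a corner of the seat. Four stretchers, 40 mm wide and 19 mm tall, connect adjacent legs with their undersides at z = 93 mm, each running between the inner faces of the legs it joins and aligned with the legs' outer faces on the other axis.

Three stools sit around the table at the +y, −x, +x sides.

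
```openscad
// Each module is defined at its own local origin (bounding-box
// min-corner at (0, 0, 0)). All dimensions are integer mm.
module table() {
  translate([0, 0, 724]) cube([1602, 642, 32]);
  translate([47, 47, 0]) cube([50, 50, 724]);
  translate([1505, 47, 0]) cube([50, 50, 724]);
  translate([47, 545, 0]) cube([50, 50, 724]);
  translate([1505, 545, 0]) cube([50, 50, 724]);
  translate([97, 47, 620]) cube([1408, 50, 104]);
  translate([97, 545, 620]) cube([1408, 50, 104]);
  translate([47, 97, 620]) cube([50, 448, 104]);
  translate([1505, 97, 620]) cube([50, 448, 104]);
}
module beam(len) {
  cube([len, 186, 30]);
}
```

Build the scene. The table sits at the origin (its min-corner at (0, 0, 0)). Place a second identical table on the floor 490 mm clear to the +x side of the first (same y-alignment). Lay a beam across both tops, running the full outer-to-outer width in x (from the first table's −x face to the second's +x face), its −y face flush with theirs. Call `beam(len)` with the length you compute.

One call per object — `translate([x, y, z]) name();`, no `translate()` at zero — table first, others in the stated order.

table();
translate([2092, 0, 0]) table();
translate([0, 0, 756]) beam(3694);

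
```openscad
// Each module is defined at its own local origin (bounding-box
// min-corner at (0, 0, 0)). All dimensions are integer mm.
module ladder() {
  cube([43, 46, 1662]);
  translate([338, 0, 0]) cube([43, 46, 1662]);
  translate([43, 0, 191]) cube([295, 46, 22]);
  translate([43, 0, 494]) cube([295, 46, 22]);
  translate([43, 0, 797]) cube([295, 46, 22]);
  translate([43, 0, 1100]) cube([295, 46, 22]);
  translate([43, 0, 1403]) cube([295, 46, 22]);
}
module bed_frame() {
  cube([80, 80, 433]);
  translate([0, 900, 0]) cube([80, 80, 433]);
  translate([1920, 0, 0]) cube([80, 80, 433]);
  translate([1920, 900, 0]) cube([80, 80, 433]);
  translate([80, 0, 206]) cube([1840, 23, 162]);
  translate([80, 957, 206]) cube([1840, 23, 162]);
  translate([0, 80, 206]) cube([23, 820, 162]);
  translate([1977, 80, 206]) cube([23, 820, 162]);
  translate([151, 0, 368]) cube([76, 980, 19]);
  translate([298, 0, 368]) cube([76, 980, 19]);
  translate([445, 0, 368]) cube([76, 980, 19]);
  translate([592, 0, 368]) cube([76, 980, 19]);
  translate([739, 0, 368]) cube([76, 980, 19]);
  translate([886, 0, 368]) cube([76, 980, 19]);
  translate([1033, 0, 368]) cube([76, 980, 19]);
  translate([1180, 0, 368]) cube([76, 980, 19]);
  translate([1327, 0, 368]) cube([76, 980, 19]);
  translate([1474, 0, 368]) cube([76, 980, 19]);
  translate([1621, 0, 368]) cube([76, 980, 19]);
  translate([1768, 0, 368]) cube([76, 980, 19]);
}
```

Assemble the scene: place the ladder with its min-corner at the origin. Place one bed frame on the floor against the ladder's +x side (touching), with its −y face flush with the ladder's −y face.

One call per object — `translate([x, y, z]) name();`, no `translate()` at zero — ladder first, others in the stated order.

ladder();
translate([381, 0, 0]) bed_frame();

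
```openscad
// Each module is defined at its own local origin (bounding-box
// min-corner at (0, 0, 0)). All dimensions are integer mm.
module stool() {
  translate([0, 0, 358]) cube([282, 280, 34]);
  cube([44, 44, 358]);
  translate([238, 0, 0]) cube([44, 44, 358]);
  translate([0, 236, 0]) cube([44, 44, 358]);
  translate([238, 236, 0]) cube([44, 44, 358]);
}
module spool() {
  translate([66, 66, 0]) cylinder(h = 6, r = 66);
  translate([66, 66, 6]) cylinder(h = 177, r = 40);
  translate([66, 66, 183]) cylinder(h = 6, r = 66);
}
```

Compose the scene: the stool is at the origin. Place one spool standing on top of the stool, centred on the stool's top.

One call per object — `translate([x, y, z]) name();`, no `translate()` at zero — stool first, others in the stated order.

stool();
translate([75, 74, 392]) spool();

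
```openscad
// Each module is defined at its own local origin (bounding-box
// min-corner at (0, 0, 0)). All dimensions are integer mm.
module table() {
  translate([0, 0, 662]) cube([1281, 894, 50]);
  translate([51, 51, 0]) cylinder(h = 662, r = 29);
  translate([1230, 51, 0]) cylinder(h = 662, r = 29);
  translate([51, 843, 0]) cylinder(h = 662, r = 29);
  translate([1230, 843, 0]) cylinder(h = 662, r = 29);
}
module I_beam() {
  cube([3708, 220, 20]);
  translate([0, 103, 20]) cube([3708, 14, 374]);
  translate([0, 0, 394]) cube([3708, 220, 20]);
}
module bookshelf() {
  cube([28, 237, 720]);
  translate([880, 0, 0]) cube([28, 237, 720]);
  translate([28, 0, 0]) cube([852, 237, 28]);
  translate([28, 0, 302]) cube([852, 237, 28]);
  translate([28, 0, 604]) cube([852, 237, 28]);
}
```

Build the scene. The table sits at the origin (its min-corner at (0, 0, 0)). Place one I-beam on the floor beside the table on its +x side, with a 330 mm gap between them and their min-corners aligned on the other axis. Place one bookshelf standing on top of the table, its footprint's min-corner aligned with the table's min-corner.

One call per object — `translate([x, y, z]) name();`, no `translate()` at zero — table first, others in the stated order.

table();
translate([1611, 0, 0]) I_beam();
translate([0, 0, 712]) bookshelf();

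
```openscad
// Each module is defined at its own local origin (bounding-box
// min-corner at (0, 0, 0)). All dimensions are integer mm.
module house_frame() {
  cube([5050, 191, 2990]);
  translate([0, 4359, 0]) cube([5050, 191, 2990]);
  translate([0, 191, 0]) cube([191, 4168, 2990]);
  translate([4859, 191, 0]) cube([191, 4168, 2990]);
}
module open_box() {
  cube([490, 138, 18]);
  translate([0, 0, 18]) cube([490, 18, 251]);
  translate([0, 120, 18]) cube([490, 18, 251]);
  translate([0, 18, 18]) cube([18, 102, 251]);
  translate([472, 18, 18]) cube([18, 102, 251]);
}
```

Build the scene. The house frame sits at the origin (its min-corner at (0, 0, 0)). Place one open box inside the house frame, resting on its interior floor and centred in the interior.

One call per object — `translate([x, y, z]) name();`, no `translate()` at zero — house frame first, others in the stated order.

house_frame();
translate([2280, 2206, 0]) open_box();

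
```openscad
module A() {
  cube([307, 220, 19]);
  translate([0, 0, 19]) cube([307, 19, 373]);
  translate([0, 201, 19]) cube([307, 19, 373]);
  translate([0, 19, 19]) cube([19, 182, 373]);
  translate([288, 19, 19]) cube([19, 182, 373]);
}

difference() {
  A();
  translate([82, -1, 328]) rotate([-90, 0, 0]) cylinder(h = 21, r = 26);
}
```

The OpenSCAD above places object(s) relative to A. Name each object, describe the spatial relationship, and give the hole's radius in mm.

A is an open box. The open box has a circular hole through its front wall. The hole's radius is 26 mm.

The subtracted cylinder has r = 26 mm.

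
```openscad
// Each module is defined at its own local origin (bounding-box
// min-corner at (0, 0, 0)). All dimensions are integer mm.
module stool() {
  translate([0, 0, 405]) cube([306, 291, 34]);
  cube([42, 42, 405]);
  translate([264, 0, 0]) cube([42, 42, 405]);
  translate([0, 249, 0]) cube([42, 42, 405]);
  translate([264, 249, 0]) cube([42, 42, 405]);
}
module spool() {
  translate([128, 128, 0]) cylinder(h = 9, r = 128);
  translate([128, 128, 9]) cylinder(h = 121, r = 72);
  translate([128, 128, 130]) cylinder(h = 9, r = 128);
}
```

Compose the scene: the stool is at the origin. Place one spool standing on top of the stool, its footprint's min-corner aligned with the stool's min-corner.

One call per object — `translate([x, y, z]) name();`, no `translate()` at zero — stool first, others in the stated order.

stool();
translate([0, 0, 439]) spool();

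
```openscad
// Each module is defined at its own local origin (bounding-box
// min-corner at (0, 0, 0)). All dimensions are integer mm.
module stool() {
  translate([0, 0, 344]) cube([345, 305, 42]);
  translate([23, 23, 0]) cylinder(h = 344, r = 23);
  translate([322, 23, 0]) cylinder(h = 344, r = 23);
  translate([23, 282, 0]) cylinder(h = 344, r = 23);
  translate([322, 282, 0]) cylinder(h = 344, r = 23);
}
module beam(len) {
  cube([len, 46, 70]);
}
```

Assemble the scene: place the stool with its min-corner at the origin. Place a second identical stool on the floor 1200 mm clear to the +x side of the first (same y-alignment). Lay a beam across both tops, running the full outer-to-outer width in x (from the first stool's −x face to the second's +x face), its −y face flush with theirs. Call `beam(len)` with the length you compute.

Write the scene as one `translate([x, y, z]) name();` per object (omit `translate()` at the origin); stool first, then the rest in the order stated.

stool();
translate([1545, 0, 0]) stool();
translate([0, 0, 386]) beam(1890);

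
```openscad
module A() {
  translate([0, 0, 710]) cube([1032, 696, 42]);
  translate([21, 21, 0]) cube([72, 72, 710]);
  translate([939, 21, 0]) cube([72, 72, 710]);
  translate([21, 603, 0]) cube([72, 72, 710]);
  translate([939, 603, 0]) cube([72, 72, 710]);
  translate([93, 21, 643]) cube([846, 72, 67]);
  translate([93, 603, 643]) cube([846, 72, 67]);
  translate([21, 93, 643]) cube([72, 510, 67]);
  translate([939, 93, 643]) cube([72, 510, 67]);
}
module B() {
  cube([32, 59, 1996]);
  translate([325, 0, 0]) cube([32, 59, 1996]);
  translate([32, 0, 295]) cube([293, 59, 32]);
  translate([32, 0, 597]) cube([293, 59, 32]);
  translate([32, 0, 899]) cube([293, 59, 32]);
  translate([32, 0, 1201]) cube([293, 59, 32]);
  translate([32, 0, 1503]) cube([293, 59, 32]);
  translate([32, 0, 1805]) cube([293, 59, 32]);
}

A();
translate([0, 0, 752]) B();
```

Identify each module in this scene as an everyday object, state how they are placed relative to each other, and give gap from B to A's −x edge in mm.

A is a table. B is a ladder. The ladder is on top of the table. The gap from the ladder to the table's −x edge is 0 mm.

The ladder's min-x is at 0; the table's min-x is 0; gap = 0 mm.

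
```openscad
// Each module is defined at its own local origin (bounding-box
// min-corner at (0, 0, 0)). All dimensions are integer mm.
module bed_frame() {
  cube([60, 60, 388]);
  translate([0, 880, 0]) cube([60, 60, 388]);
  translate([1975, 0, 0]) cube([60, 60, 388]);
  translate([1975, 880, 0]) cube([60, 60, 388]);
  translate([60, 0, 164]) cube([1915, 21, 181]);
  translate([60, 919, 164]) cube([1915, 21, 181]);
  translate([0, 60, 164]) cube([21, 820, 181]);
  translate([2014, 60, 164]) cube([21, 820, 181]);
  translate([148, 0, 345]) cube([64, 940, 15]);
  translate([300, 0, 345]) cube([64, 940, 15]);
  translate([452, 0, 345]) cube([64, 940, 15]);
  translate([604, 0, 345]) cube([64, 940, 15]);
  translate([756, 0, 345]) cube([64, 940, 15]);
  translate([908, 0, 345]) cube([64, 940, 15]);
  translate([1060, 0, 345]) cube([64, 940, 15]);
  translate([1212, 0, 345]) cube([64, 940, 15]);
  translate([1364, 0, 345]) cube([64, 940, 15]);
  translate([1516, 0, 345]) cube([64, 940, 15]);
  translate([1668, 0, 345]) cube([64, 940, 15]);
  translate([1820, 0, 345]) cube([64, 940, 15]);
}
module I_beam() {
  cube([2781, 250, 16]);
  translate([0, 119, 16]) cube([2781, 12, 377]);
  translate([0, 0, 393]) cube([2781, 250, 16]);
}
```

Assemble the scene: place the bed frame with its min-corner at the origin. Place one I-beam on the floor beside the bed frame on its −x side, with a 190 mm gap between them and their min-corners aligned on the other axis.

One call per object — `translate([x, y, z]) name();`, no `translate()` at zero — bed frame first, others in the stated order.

bed_frame();
translate([-2971, 0, 0]) I_beam();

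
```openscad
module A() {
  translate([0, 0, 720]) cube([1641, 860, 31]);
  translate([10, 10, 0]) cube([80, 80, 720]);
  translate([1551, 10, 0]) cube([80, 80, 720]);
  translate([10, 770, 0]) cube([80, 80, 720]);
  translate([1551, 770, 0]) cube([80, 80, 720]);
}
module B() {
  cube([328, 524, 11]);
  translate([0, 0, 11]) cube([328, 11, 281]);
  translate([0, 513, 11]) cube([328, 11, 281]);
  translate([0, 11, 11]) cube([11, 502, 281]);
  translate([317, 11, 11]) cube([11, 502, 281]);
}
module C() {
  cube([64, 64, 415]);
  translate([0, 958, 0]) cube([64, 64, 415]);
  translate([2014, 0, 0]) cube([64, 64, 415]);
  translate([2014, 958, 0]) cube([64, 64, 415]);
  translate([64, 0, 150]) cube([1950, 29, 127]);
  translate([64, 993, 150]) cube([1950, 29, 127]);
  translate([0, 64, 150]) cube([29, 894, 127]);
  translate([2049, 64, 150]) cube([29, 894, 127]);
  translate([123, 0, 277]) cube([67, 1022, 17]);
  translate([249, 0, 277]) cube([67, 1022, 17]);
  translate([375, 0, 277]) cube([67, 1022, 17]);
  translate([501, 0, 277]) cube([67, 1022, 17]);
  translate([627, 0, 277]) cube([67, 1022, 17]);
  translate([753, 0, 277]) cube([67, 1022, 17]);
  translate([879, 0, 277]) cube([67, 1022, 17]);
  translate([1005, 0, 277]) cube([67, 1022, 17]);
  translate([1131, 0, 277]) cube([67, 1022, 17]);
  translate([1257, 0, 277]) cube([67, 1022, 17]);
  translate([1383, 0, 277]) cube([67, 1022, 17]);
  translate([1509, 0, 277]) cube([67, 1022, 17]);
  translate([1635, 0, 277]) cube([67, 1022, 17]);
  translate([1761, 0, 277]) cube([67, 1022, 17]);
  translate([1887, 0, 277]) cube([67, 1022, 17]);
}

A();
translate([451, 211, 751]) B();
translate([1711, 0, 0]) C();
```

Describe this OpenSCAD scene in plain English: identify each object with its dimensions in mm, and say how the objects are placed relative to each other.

A is a table: top 1641 mm (x) × 860 mm (y), 31 mm thick, upper face at z = 751 mm, on four 80×80 mm square legs, each inset 10 mm from the nearest pair of top edges, running from z = 0 to the bottom of the top.

B is an open-topped rectangular box: outside dimensions 328×524×292 mm, with a uniform wall and base thickness of 11 mm. The base is a full 328×524 slab on the floor; four walls sit on top of the base. The front and back walls (the −y and +y sides) span the full width; the two side walls fit between them.

C is a bed frame 2078 mm long (x) by 1022 mm wide (y). Four 64×64 mm corner posts, 415 mm tall, at the corners of the footprint. Four rails of 29 mm thickness and 127 mm height run between adjacent posts with their undersides at z = 150 mm, their outer faces flush with the outside of the frame (the two x-running rails run between the posts' inner faces; the two y-running rails run between the posts' inner faces). 15 slats, each 67 mm wide (x) and 17 mm thick, lie across the top of the two x-running rails, running the full 1022 mm width of the frame in y; the slats are evenly spaced along x between the inner faces of the end posts with equal gaps (rounded down to the nearest mm) at the −x end and between each pair — any rounding remainder accumulates at the +x end.

The open box is on top of the table. The bed frame is on the floor beside the table on its +x side.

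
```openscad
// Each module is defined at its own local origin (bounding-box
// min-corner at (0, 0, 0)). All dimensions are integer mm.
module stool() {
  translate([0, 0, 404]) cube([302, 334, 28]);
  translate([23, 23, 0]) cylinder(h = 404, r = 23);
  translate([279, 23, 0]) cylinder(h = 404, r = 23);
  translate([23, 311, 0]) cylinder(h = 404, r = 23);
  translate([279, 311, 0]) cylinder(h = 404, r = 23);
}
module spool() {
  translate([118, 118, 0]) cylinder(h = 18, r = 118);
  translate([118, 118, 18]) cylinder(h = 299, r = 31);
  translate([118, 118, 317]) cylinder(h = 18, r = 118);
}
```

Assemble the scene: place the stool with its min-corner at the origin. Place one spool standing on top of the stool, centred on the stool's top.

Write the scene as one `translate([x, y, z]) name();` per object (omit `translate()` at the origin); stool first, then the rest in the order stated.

stool();
translate([33, 49, 432]) spool();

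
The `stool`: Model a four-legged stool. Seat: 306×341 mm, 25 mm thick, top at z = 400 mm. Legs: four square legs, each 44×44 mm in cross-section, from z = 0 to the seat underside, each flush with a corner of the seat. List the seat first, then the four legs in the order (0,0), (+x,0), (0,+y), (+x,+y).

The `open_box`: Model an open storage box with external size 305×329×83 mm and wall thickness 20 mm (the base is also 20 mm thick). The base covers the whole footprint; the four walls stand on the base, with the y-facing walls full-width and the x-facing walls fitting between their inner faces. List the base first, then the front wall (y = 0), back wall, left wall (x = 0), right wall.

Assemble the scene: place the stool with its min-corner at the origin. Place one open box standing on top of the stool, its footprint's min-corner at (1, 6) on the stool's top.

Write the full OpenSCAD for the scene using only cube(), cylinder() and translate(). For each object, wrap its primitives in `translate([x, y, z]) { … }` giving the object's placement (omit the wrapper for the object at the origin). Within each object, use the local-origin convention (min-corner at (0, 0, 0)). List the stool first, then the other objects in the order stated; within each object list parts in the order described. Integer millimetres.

translate([0, 0, 375]) cube([306, 341, 25]);
cube([44, 44, 375]);
translate([262, 0, 0]) cube([44, 44, 375]);
translate([0, 297, 0]) cube([44, 44, 375]);
translate([262, 297, 0]) cube([44, 44, 375]);
translate([1, 6, 400]) {
  cube([305, 329, 20]);
  translate([0, 0, 20]) cube([305, 20, 63]);
  translate([0, 309, 20]) cube([305, 20, 63]);
  translate([0, 20, 20]) cube([20, 289, 63]);
  translate([285, 20, 20]) cube([20, 289, 63]);
}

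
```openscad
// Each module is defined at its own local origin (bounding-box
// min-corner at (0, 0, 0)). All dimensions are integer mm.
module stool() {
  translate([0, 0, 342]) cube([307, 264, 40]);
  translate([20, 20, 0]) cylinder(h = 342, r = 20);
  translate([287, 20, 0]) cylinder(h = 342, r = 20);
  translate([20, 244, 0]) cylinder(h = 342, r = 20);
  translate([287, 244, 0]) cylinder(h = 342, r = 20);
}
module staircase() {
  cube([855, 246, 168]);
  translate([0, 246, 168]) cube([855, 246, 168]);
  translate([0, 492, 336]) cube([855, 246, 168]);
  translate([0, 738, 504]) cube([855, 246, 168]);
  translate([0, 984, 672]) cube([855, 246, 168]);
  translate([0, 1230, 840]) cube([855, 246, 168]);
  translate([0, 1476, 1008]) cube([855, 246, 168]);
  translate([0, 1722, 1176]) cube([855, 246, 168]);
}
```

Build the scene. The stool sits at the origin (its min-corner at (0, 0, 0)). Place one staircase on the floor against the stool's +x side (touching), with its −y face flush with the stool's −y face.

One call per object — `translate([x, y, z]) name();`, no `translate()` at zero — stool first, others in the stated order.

stool();
translate([307, 0, 0]) staircase();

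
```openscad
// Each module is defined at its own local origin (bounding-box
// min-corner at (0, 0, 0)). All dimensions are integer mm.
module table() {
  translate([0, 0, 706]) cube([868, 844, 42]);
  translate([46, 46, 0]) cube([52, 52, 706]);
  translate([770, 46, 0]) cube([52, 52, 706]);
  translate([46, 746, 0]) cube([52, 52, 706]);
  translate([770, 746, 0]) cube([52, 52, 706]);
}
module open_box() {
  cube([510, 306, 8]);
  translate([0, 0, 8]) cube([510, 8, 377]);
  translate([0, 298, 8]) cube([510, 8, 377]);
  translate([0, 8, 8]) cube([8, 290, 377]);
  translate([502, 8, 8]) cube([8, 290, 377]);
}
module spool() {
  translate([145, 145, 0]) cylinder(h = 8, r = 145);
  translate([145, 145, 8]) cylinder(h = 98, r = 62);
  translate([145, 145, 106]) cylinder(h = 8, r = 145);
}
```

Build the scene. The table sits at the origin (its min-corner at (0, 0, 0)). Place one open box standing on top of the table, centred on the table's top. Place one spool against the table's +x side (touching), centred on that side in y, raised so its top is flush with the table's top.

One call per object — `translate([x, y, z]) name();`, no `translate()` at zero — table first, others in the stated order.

table();
translate([179, 269, 748]) open_box();
translate([868, 277, 634]) spool();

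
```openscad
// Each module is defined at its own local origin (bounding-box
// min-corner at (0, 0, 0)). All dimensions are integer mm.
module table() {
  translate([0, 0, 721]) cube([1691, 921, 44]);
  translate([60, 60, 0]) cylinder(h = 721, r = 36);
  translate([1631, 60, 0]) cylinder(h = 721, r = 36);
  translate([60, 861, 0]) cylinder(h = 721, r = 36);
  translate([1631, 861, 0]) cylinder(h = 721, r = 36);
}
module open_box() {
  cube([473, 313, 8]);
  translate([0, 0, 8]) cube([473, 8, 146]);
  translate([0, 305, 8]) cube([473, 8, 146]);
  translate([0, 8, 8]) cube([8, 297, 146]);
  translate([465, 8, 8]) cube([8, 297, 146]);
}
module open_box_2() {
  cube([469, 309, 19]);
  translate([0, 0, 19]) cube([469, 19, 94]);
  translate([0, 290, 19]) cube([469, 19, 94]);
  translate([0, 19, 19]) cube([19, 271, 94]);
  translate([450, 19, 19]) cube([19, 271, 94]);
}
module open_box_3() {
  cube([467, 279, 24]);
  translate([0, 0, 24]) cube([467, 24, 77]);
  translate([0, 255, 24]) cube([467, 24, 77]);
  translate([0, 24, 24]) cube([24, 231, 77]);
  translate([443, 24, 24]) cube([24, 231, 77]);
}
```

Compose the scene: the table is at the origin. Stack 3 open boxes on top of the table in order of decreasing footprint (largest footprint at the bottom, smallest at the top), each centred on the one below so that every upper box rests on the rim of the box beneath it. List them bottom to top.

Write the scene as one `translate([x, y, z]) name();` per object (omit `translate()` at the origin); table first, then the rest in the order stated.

table();
translate([609, 304, 765]) open_box();
translate([611, 306, 919]) open_box_2();
translate([612, 321, 1032]) open_box_3();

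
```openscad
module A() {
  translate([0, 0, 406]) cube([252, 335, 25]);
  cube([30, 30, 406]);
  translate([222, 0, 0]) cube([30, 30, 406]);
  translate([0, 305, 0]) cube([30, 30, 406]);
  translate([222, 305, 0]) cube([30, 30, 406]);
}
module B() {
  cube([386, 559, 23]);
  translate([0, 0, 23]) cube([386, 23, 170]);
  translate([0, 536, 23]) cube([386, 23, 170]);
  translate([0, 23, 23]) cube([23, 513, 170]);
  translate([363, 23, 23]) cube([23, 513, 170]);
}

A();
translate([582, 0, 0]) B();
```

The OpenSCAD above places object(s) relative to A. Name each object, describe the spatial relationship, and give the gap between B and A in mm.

The open box's nearest face is 330 mm from the stool's +x face.

A is a stool. B is an open box. The open box is on the floor beside the stool on its +x side. The gap between the open box and the stool is 330 mm.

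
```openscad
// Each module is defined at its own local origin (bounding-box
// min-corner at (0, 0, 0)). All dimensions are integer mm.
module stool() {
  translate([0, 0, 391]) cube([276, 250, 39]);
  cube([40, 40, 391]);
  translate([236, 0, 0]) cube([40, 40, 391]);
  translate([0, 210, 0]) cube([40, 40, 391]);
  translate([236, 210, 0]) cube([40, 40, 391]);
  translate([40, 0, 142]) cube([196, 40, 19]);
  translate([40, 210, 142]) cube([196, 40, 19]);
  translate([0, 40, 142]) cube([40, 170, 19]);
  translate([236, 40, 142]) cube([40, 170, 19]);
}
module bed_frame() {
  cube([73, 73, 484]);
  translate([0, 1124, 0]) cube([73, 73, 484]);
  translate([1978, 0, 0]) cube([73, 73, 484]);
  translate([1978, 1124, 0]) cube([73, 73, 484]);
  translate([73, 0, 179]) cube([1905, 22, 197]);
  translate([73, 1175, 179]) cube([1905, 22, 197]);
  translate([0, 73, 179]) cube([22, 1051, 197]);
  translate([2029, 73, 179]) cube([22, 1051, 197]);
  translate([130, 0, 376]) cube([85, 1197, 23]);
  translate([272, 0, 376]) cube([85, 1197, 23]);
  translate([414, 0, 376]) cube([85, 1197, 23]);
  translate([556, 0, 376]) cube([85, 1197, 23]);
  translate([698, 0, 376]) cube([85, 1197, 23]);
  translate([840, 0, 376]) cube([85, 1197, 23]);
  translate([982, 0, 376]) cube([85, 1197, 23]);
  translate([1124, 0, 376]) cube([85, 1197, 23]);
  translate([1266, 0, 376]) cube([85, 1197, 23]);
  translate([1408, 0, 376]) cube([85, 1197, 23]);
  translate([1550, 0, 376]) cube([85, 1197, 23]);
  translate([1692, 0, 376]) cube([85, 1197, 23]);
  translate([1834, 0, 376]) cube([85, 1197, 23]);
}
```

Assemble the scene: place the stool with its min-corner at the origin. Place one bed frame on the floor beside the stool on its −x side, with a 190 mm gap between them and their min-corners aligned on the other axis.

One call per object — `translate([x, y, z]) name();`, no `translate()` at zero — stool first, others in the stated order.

stool();
translate([-2241, 0, 0]) bed_frame();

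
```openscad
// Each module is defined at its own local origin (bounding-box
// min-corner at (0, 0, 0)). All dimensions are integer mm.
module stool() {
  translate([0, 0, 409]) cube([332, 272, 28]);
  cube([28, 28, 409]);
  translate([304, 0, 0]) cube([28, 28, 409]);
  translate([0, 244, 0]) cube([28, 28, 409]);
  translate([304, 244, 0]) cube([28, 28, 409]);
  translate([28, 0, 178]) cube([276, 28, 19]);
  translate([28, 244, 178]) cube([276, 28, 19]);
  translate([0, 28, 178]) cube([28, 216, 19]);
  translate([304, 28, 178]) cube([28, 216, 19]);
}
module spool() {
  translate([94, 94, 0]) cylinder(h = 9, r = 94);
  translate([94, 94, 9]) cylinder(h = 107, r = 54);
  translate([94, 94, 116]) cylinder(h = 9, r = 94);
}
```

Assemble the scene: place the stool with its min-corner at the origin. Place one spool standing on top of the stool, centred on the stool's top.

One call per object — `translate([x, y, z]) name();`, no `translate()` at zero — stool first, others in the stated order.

stool();
translate([72, 42, 437]) spool();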